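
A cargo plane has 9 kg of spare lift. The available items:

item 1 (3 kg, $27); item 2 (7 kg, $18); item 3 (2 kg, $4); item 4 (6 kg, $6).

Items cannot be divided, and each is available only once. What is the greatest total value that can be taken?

Check high-value combinations within 9 kg:
- item 1+item 4: weight 3+6=9, value 27+6=33
- item 1+item 3: weight 3+2=5, value 27+4=31
- item 1: weight 3, value 27
- item 2+item 3: weight 7+2=9, value 18+4=22
- item 2: weight 7, value 18
Best: $33.

$33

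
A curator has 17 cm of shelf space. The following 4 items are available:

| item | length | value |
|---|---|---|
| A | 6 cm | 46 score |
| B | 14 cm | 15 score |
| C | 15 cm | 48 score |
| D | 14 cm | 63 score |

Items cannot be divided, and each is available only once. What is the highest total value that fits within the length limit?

63 score

Check high-value combinations within 17 cm:
- D: length 14, value 63
- C: length 15, value 48
- A: length 6, value 46
- B: length 14, value 15
Best: 63 score.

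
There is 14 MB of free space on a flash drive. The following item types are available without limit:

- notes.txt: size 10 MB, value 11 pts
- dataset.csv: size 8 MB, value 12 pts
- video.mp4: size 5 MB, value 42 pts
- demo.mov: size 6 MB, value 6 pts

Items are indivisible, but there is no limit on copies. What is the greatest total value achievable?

Best value-per-unit is video.mp4 at 42/5, and filling with it alone uses size 2×5=10. No mix of the others beats 2×42 = 84.

84 pts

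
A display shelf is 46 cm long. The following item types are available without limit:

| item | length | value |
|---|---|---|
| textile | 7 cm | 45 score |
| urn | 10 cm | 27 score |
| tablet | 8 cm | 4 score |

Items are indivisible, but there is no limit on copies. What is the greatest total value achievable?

Best value-per-unit is textile at 45/7, and filling with it alone uses length 6×7=42. No mix of the others beats 6×45 = 270.

270 score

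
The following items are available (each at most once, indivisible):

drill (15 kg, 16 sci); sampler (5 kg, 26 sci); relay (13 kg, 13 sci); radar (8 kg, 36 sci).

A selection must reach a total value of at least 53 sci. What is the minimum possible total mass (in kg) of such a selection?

Subsets with value ≥ 53, sorted by total mass:
- sampler+radar: mass 13, value 62
- sampler+relay+radar: mass 26, value 75
Minimum mass: 13 kg.

13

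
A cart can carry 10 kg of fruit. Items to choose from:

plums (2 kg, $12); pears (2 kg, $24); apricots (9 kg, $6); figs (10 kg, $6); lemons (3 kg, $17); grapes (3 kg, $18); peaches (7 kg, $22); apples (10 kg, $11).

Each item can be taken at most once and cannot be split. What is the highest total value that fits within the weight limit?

Check high-value combinations within 10 kg:
- plums+pears+lemons+grapes: weight 2+2+3+3=10, value 12+24+17+18=71
- pears+lemons+grapes: weight 2+3+3=8, value 24+17+18=59
- plums+pears+grapes: weight 2+2+3=7, value 12+24+18=54
- plums+pears+lemons: weight 2+2+3=7, value 12+24+17=53
- plums+lemons+grapes: weight 2+3+3=8, value 12+17+18=47
Best: $71.

$71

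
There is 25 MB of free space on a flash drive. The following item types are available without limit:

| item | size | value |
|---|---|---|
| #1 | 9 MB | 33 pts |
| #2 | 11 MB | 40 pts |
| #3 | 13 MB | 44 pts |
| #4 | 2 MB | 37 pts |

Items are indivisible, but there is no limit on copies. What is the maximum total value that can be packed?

Best value-per-unit is #4 at 37/2, and filling with it alone uses size 12×2=24. No mix of the others beats 12×37 = 444.

444 pts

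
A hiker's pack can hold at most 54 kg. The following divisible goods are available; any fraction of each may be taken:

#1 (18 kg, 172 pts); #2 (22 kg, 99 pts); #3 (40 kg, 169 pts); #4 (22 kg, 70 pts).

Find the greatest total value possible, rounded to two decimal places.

Take in order of value per unit:
- #1 (172/18 per unit): all 18 → value 172, running total 172.00
- #2 (99/22 per unit): all 22 → value 99, running total 271.00
- #3 (169/40 per unit): 14 of 40 → value 14×169/40 = 59.1500, running total 330.15
Total 330.15.

330.15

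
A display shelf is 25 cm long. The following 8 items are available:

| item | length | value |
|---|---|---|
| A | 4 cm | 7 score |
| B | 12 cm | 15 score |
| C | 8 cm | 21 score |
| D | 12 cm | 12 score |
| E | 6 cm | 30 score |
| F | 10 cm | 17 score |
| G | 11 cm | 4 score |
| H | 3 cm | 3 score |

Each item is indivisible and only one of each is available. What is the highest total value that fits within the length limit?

68 score

Check high-value combinations within 25 cm:
- C+E+F: length 8+6+10=24, value 21+30+17=68
- A+C+E+H: length 4+8+6+3=21, value 7+21+30+3=61
- A+C+E: length 4+8+6=18, value 7+21+30=58
Best: 68 score.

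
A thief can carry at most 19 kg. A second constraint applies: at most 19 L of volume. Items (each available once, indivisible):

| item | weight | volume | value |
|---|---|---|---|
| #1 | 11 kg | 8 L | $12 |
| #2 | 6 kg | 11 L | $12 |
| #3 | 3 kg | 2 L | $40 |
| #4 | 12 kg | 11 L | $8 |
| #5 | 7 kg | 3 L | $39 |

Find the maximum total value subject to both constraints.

Feasible sets respecting both limits:
- #2+#3+#5: weight 16, volume 16, value 91
- #3+#5: weight 10, volume 5, value 79
- #1+#3: weight 14, volume 10, value 52
- #2+#3: weight 9, volume 13, value 52
Best: $91.

$91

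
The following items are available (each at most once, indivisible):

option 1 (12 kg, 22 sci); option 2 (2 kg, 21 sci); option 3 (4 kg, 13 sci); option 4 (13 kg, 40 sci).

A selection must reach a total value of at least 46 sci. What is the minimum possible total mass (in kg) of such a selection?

15

Subsets with value ≥ 46, sorted by total mass:
- option 2+option 4: mass 15, value 61
- option 3+option 4: mass 17, value 53
- option 1+option 2+option 3: mass 18, value 56
Minimum mass: 15 kg.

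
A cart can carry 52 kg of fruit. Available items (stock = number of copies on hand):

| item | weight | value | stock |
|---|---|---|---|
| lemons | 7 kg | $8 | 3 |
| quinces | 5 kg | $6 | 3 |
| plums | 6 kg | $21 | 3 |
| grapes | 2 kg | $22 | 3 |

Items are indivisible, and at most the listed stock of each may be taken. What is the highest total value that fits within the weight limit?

Best selections within weight 52 and stock limits:
- 3×lemons + 1×quinces + 3×plums + 3×grapes: weight 50, value 159
- 2×lemons + 2×quinces + 3×plums + 3×grapes: weight 48, value 157
- 1×lemons + 3×quinces + 3×plums + 3×grapes: weight 46, value 155
Best: $159.

$159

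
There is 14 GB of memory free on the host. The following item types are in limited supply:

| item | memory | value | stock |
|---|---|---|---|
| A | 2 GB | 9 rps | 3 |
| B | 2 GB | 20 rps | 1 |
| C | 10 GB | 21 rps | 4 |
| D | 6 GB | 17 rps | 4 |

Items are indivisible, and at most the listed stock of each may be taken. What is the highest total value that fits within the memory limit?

64 rps

Top feasible selections:
- 3×A + 1×B + 1×D: memory 14, value 64
- 2×A + 1×B + 1×D: memory 12, value 55
- 1×B + 2×D: memory 14, value 54
- 1×A + 1×B + 1×C: memory 14, value 50
Best: 64 rps.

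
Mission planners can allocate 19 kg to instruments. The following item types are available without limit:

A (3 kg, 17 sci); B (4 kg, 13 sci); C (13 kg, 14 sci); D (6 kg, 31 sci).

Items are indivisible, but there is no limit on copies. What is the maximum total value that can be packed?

102 sci

Best value-per-unit is A at 17/3, and filling with it alone uses mass 6×3=18. No mix of the others beats 6×17 = 102.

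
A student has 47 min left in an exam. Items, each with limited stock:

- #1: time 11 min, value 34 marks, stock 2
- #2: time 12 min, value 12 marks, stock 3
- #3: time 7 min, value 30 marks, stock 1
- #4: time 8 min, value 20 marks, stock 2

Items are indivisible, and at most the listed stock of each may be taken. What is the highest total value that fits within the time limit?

138 marks

Best selections within time 47 and stock limits:
- 2×#1 + 1×#3 + 2×#4: time 45, value 138
- 2×#1 + 1×#3 + 1×#4: time 37, value 118
- 1×#1 + 1×#2 + 1×#3 + 2×#4: time 46, value 116
Best: 138 marks.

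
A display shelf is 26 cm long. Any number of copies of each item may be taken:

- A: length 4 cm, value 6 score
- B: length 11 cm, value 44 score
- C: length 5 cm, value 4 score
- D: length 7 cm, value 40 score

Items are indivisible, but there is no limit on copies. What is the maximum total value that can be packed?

126 score

Best value-per-unit is D at 40/7; filling with it alone gives 3×40 = 120.
Optimal mix: 1×A + 3×D → length 25, value 126.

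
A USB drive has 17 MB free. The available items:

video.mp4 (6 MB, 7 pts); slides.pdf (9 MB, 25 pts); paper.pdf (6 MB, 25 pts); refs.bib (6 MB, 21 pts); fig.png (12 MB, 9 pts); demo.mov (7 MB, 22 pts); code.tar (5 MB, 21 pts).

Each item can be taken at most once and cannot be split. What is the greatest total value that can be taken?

Check high-value combinations within 17 MB:
- paper.pdf+refs.bib+code.tar: size 6+6+5=17, value 25+21+21=67
- video.mp4+paper.pdf+code.tar: size 6+6+5=17, value 7+25+21=53
- slides.pdf+paper.pdf: size 9+6=15, value 25+25=50
Best: 67 pts.

67 pts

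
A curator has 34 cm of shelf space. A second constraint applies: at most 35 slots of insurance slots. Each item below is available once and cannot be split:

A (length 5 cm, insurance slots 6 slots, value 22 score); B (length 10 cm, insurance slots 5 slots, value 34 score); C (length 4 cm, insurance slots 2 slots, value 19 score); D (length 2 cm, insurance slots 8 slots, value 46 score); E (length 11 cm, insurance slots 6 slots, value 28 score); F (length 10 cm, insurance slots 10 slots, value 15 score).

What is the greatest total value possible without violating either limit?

149 score

Feasible sets respecting both limits:
- A+B+C+D+E: length 32, insurance slots 27, value 149
- A+B+C+D+F: length 31, insurance slots 31, value 136
- A+B+D+E: length 28, insurance slots 25, value 130
- A+C+D+E+F: length 32, insurance slots 32, value 130
Best: 149 score.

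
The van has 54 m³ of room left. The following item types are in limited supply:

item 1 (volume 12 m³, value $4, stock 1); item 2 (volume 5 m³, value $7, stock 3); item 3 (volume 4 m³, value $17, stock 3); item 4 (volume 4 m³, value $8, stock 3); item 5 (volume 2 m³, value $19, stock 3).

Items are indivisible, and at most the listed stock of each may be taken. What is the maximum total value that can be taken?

$153

Top feasible selections:
- 3×item 2 + 3×item 3 + 3×item 4 + 3×item 5: volume 45, value 153
- 1×item 1 + 2×item 2 + 3×item 3 + 3×item 4 + 3×item 5: volume 52, value 150
- 1×item 1 + 3×item 2 + 3×item 3 + 2×item 4 + 3×item 5: volume 53, value 149
Best: $153.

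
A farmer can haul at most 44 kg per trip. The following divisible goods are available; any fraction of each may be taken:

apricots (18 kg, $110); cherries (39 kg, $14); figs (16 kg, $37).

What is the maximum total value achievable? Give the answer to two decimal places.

Take in order of value per unit:
- apricots (110/18 per unit): all 18 → value 110, running total 110.00
- figs (37/16 per unit): all 16 → value 37, running total 147.00
- cherries (14/39 per unit): 10 of 39 → value 10×14/39 = 3.5897, running total 150.59
Total 150.59.

150.59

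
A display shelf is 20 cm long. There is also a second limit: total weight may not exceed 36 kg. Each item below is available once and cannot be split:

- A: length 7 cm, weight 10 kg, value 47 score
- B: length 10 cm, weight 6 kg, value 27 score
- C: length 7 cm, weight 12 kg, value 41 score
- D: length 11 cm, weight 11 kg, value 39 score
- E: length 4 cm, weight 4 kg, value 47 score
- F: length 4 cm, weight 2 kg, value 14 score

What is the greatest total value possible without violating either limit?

135 score

Feasible sets respecting both limits:
- A+C+E: length 18, weight 26, value 135
- A+E+F: length 15, weight 16, value 108
- A+C+F: length 18, weight 24, value 102
- C+E+F: length 15, weight 18, value 102
Best: 135 score.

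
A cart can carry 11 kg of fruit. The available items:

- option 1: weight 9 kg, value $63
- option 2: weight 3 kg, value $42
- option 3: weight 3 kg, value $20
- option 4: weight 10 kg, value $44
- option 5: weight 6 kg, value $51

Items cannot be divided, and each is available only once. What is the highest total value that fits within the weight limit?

Check high-value combinations within 11 kg:
- option 2+option 5: weight 3+6=9, value 42+51=93
- option 3+option 5: weight 3+6=9, value 20+51=71
- option 1: weight 9, value 63
Best: $93.

$93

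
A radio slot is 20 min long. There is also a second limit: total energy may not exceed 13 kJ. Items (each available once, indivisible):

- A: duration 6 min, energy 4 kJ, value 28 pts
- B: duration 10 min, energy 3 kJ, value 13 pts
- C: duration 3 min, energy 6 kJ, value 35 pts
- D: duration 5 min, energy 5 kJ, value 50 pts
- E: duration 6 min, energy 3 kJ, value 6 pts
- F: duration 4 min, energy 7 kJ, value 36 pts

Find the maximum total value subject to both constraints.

Feasible sets respecting both limits:
- D+F: duration 9, energy 12, value 86
- C+D: duration 8, energy 11, value 85
- A+D+E: duration 17, energy 12, value 84
- A+D: duration 11, energy 9, value 78
Best: 86 pts.

86 pts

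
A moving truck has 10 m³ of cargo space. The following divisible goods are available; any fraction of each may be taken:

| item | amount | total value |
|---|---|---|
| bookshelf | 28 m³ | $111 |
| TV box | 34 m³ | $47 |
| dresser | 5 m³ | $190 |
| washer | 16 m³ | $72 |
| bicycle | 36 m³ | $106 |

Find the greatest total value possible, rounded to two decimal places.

Take in order of value per unit:
- dresser (190/5 per unit): all 5 → value 190, running total 190.00
- washer (72/16 per unit): 5 of 16 → value 5×72/16 = 22.5000, running total 212.50
Total 212.50.

212.50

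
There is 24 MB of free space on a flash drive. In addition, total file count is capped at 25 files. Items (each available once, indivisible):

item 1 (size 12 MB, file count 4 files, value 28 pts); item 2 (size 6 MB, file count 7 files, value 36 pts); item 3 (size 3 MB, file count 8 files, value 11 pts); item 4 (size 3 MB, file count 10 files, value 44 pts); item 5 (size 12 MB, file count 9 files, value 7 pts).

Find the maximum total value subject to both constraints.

Feasible sets respecting both limits:
- item 1+item 2+item 4: size 21, file count 21, value 108
- item 2+item 3+item 4: size 12, file count 25, value 91
- item 1+item 3+item 4: size 18, file count 22, value 83
Best: 108 pts.

108 pts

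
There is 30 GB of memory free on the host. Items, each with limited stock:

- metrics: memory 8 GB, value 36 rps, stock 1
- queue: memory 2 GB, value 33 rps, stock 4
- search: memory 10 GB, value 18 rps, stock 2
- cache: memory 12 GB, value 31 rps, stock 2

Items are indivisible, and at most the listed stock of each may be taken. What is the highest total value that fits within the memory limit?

199 rps

Top feasible selections:
- 1×metrics + 4×queue + 1×cache: memory 28, value 199
- 1×metrics + 4×queue + 1×search: memory 26, value 186
Best: 199 rps.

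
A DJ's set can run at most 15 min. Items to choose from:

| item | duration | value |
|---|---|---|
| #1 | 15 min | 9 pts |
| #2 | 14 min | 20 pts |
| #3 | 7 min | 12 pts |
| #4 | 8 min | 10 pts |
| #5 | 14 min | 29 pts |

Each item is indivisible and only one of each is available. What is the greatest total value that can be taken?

29 pts

Check high-value combinations within 15 min:
- #5: duration 14, value 29
- #3+#4: duration 7+8=15, value 12+10=22
- #2: duration 14, value 20
- #3: duration 7, value 12
- #4: duration 8, value 10
Best: 29 pts.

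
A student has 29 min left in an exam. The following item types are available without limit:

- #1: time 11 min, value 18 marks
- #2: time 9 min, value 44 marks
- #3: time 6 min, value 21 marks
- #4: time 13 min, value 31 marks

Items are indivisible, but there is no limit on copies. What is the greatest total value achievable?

Best value-per-unit is #2 at 44/9, and filling with it alone uses time 3×9=27. No mix of the others beats 3×44 = 132.

132 marks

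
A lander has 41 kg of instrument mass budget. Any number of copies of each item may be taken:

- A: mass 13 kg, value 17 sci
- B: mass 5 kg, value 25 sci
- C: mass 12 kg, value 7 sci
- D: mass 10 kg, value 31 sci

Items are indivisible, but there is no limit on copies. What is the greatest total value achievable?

Best value-per-unit is B at 25/5, and filling with it alone uses mass 8×5=40. No mix of the others beats 8×25 = 200.

200 sci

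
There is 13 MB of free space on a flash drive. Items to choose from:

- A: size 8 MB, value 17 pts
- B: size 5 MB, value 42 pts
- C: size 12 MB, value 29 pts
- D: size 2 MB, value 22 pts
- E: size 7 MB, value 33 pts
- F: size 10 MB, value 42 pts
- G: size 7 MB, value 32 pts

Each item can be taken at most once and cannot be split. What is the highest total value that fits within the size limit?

75 pts

Check high-value combinations within 13 MB:
- B+E: size 5+7=12, value 42+33=75
- B+G: size 5+7=12, value 42+32=74
- B+D: size 5+2=7, value 42+22=64
Best: 75 pts.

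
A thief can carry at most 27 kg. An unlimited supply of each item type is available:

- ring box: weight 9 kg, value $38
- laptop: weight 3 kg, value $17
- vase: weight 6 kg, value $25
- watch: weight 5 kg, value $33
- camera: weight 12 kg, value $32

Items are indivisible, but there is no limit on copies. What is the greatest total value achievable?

Best value-per-unit is watch at 33/5; filling with it alone gives 5×33 = 165.
Optimal mix: 4×laptop + 3×watch → weight 27, value 167.

$167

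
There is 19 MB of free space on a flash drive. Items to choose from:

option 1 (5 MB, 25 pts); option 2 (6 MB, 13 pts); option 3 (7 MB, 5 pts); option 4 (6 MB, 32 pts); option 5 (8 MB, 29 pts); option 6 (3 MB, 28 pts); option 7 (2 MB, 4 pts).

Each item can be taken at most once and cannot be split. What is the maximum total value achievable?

Check high-value combinations within 19 MB:
- option 4+option 5+option 6+option 7: size 6+8+3+2=19, value 32+29+28+4=93
- option 1+option 4+option 6+option 7: size 5+6+3+2=16, value 25+32+28+4=89
- option 4+option 5+option 6: size 6+8+3=17, value 32+29+28=89
- option 1+option 5+option 6+option 7: size 5+8+3+2=18, value 25+29+28+4=86
- option 1+option 4+option 5: size 5+6+8=19, value 25+32+29=86
Best: 93 pts.

93 pts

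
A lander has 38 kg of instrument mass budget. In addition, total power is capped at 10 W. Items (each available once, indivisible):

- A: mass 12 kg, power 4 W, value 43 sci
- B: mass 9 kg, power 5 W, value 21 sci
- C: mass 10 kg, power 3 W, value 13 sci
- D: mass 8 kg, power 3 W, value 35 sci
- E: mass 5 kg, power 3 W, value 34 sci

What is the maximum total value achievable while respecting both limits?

Feasible sets respecting both limits:
- A+D+E: mass 25, power 10, value 112
- A+C+D: mass 30, power 10, value 91
- A+C+E: mass 27, power 10, value 90
- C+D+E: mass 23, power 9, value 82
Best: 112 sci.

112 sci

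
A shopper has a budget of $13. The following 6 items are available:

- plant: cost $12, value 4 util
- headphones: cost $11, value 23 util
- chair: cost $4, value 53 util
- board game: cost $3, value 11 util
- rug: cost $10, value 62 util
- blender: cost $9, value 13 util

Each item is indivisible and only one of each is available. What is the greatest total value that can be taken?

This is a 0/1 knapsack; check combinations near the capacity.
- board game+rug: cost 3+10=13, value 11+62=73
- chair+blender: cost 4+9=13, value 53+13=66
- chair+board game: cost 4+3=7, value 53+11=64
- rug: cost 10, value 62
- chair: cost 4, value 53
Best: 73 util.

73 util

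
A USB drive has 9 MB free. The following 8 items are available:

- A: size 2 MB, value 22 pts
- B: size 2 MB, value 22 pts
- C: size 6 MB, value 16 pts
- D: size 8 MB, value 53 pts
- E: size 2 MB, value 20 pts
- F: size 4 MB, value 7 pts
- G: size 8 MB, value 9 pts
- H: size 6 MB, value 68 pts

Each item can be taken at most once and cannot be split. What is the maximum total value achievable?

90 pts

Check high-value combinations within 9 MB:
- A+H: size 2+6=8, value 22+68=90
- B+H: size 2+6=8, value 22+68=90
- E+H: size 2+6=8, value 20+68=88
- H: size 6, value 68
- A+B+E: size 2+2+2=6, value 22+22+20=64
Best: 90 pts.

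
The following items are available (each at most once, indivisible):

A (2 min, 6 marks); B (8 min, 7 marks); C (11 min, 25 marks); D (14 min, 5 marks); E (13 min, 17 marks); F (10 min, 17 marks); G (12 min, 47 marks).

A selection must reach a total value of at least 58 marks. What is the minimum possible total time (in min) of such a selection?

22

Subsets with value ≥ 58, sorted by total time:
- F+G: time 22, value 64
- A+B+G: time 22, value 60
Minimum time: 22 min.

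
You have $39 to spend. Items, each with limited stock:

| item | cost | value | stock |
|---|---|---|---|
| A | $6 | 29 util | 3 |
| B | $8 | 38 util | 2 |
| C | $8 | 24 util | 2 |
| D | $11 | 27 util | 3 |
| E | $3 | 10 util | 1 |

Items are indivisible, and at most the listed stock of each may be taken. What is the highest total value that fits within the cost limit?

173 util

Top feasible selections:
- 3×A + 2×B + 1×E: cost 37, value 173
- 2×A + 2×B + 1×C + 1×E: cost 39, value 168
Best: 173 util.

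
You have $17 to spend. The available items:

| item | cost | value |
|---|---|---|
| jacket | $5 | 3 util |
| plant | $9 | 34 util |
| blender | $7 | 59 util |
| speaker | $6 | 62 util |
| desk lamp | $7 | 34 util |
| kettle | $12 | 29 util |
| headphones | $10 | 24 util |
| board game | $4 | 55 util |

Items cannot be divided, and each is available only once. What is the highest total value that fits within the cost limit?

176 util

Check high-value combinations within $17:
- blender+speaker+board game: cost 7+6+4=17, value 59+62+55=176
- speaker+desk lamp+board game: cost 6+7+4=17, value 62+34+55=151
- blender+speaker: cost 7+6=13, value 59+62=121
- jacket+speaker+board game: cost 5+6+4=15, value 3+62+55=120
Best: 176 util.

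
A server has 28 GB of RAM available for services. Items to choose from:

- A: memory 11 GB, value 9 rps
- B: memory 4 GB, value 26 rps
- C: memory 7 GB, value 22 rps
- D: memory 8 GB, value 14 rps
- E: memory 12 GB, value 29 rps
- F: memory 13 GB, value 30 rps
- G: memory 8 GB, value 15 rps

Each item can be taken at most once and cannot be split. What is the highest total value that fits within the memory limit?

78 rps

This is a 0/1 knapsack; check combinations near the capacity.
- B+C+F: memory 4+7+13=24, value 26+22+30=78
- B+C+E: memory 4+7+12=23, value 26+22+29=77
- B+C+D+G: memory 4+7+8+8=27, value 26+22+14+15=77
- B+F+G: memory 4+13+8=25, value 26+30+15=71
Best: 78 rps.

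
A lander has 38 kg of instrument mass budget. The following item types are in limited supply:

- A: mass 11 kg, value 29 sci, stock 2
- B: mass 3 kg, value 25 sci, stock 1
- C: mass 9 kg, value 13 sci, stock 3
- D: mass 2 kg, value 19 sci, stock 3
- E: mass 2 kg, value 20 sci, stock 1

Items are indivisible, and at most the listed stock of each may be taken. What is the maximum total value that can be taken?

160 sci

Best selections within mass 38 and stock limits:
- 2×A + 1×B + 3×D + 1×E: mass 33, value 160
- 1×A + 1×B + 1×C + 3×D + 1×E: mass 31, value 144
- 2×A + 1×B + 2×D + 1×E: mass 31, value 141
Best: 160 sci.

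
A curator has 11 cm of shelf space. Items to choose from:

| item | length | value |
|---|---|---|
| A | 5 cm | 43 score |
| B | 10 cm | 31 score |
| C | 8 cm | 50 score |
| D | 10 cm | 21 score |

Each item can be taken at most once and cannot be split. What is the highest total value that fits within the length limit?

50 score

Check high-value combinations within 11 cm:
- C: length 8, value 50
- A: length 5, value 43
- B: length 10, value 31
- D: length 10, value 21
Best: 50 score.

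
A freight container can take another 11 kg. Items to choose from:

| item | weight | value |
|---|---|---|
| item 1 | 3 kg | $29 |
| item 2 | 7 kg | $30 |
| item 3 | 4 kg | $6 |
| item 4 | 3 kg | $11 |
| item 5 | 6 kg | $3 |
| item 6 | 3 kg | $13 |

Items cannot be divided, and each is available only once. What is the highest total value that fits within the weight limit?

$59

Check high-value combinations within 11 kg:
- item 1+item 2: weight 3+7=10, value 29+30=59
- item 1+item 4+item 6: weight 3+3+3=9, value 29+11+13=53
- item 1+item 3+item 6: weight 3+4+3=10, value 29+6+13=48
- item 1+item 3+item 4: weight 3+4+3=10, value 29+6+11=46
Best: $59.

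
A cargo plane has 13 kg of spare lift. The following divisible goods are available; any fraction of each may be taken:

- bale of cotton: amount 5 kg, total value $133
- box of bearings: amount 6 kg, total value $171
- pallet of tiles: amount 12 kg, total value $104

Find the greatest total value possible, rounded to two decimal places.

321.33

Take in order of value per unit:
- box of bearings (171/6 per unit): all 6 → value 171, running total 171.00
- bale of cotton (133/5 per unit): all 5 → value 133, running total 304.00
- pallet of tiles (104/12 per unit): 2 of 12 → value 2×104/12 = 17.3333, running total 321.33
Total 321.33.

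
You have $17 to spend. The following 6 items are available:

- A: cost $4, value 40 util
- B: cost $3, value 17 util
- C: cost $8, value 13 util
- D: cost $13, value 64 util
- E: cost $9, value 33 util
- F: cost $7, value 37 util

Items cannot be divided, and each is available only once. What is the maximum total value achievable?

104 util

Check high-value combinations within $17:
- A+D: cost 4+13=17, value 40+64=104
- A+B+F: cost 4+3+7=14, value 40+17+37=94
- A+B+E: cost 4+3+9=16, value 40+17+33=90
- B+D: cost 3+13=16, value 17+64=81
- A+F: cost 4+7=11, value 40+37=77
Best: 104 util.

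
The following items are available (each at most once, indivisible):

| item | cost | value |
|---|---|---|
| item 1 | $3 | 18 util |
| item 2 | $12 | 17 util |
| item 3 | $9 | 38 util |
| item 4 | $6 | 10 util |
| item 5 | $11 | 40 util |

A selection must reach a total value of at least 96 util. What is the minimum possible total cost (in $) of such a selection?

Subsets with value ≥ 96, sorted by total cost:
- item 1+item 3+item 5: cost 23, value 96
- item 1+item 3+item 4+item 5: cost 29, value 106
Minimum cost: 23 $.

23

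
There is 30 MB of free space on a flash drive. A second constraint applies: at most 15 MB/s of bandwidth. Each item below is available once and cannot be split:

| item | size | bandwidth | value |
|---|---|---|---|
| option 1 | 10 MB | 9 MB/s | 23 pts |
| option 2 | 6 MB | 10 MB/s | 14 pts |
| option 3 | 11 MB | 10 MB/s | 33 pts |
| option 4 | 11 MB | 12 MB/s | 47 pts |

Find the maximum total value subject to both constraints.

Feasible sets respecting both limits:
- option 4: size 11, bandwidth 12, value 47
- option 3: size 11, bandwidth 10, value 33
- option 1: size 10, bandwidth 9, value 23
- option 2: size 6, bandwidth 10, value 14
Best: 47 pts.

47 pts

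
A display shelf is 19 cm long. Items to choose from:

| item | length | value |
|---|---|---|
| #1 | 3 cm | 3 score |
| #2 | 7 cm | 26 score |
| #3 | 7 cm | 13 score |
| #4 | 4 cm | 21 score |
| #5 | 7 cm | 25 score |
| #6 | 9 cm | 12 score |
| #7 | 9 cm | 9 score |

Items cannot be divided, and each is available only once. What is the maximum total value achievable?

Check high-value combinations within 19 cm:
- #2+#4+#5: length 7+4+7=18, value 26+21+25=72
- #2+#3+#4: length 7+7+4=18, value 26+13+21=60
- #3+#4+#5: length 7+4+7=18, value 13+21+25=59
- #1+#2+#5: length 3+7+7=17, value 3+26+25=54
Best: 72 score.

72 score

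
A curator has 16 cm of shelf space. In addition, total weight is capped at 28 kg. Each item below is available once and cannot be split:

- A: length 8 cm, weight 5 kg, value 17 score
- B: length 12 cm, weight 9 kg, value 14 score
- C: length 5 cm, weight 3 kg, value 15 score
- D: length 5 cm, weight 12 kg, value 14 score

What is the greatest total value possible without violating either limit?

Feasible sets respecting both limits:
- A+C: length 13, weight 8, value 32
- A+D: length 13, weight 17, value 31
- C+D: length 10, weight 15, value 29
Best: 32 score.

32 score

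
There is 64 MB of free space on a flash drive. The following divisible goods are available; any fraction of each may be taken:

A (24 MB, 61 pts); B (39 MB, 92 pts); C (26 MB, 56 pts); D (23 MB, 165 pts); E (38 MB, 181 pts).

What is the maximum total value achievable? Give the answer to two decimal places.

Take in order of value per unit:
- D (165/23 per unit): all 23 → value 165, running total 165.00
- E (181/38 per unit): all 38 → value 181, running total 346.00
- A (61/24 per unit): 3 of 24 → value 3×61/24 = 7.6250, running total 353.63
Total 353.63.

353.63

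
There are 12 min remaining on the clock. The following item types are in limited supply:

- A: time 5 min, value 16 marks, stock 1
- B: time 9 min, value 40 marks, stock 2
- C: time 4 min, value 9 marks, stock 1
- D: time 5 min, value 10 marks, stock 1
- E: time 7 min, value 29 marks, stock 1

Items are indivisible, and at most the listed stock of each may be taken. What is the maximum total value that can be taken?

Top feasible selections:
- 1×A + 1×E: time 12, value 45
- 1×B: time 9, value 40
- 1×D + 1×E: time 12, value 39
Best: 45 marks.

45 marks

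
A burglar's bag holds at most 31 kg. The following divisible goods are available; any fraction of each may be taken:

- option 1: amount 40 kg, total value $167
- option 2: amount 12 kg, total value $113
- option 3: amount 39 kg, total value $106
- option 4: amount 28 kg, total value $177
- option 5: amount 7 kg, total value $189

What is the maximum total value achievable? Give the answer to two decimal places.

377.86

Take in order of value per unit:
- option 5 (189/7 per unit): all 7 → value 189, running total 189.00
- option 2 (113/12 per unit): all 12 → value 113, running total 302.00
- option 4 (177/28 per unit): 12 of 28 → value 12×177/28 = 75.8571, running total 377.86
Total 377.86.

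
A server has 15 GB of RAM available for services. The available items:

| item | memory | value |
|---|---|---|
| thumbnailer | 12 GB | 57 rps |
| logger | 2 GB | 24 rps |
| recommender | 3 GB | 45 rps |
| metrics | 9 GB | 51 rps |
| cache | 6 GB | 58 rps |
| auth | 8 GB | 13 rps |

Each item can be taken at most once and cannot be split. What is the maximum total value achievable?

Check high-value combinations within 15 GB:
- logger+recommender+cache: memory 2+3+6=11, value 24+45+58=127
- logger+recommender+metrics: memory 2+3+9=14, value 24+45+51=120
- metrics+cache: memory 9+6=15, value 51+58=109
Best: 127 rps.

127 rps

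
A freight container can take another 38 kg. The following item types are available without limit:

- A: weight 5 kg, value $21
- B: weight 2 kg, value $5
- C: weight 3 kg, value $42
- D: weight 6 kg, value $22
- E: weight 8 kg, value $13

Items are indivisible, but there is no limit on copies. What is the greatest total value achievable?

Best value-per-unit is C at 42/3; filling with it alone gives 12×42 = 504.
Optimal mix: 1×B + 12×C → weight 38, value 509.

$509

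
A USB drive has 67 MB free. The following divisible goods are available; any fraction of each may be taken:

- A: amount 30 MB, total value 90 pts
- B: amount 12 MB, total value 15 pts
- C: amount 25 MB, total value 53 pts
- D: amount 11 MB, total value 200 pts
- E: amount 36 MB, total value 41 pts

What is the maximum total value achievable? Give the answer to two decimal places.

344.25

Take in order of value per unit:
- D (200/11 per unit): all 11 → value 200, running total 200.00
- A (90/30 per unit): all 30 → value 90, running total 290.00
- C (53/25 per unit): all 25 → value 53, running total 343.00
- B (15/12 per unit): 1 of 12 → value 1×15/12 = 1.2500, running total 344.25
Total 344.25.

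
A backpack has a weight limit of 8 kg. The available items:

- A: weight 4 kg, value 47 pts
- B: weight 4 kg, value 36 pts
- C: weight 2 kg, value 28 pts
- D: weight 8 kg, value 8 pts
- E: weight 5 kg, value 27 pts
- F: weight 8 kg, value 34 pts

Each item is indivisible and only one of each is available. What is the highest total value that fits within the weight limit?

83 pts

Check high-value combinations within 8 kg:
- A+B: weight 4+4=8, value 47+36=83
- A+C: weight 4+2=6, value 47+28=75
- B+C: weight 4+2=6, value 36+28=64
- C+E: weight 2+5=7, value 28+27=55
Best: 83 pts.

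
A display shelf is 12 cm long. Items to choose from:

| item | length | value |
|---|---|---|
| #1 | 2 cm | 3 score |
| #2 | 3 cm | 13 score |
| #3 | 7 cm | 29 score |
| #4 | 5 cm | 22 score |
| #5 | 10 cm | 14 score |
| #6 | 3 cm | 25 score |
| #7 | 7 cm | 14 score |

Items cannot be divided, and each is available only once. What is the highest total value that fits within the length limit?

Check high-value combinations within 12 cm:
- #2+#4+#6: length 3+5+3=11, value 13+22+25=60
- #1+#3+#6: length 2+7+3=12, value 3+29+25=57
- #3+#6: length 7+3=10, value 29+25=54
- #3+#4: length 7+5=12, value 29+22=51
Best: 60 score.

60 score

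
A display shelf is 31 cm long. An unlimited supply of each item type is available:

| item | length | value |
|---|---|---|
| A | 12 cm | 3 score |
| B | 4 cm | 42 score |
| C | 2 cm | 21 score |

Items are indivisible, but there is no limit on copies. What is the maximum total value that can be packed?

Best value-per-unit is B at 42/4; filling with it alone gives 7×42 = 294.
Optimal mix: 7×B + 1×C → length 30, value 315.

315 score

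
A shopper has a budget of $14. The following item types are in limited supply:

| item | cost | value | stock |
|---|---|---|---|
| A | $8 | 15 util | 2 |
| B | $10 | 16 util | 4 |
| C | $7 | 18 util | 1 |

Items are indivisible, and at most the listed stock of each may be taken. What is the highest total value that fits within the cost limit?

18 util

Best selections within cost 14 and stock limits:
- 1×C: cost 7, value 18
- 1×B: cost 10, value 16
Best: 18 util.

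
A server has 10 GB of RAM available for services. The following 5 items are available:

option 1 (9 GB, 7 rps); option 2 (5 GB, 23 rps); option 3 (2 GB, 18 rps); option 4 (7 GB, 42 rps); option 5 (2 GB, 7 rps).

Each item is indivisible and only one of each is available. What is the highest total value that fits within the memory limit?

60 rps

Check high-value combinations within 10 GB:
- option 3+option 4: memory 2+7=9, value 18+42=60
- option 4+option 5: memory 7+2=9, value 42+7=49
- option 2+option 3+option 5: memory 5+2+2=9, value 23+18+7=48
Best: 60 rps.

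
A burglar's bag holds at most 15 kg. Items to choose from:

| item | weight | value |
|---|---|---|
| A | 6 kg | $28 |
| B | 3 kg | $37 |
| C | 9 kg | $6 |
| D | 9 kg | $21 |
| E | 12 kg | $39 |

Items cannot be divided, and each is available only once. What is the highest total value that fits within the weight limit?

$76

Check high-value combinations within 15 kg:
- B+E: weight 3+12=15, value 37+39=76
- A+B: weight 6+3=9, value 28+37=65
- B+D: weight 3+9=12, value 37+21=58
Best: $76.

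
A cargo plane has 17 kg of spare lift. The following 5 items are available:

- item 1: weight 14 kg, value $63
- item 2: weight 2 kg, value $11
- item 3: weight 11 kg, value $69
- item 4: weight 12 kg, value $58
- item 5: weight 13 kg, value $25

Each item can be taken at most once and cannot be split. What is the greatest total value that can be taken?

$80

Check high-value combinations within 17 kg:
- item 2+item 3: weight 2+11=13, value 11+69=80
- item 1+item 2: weight 14+2=16, value 63+11=74
- item 3: weight 11, value 69
- item 2+item 4: weight 2+12=14, value 11+58=69
Best: $80.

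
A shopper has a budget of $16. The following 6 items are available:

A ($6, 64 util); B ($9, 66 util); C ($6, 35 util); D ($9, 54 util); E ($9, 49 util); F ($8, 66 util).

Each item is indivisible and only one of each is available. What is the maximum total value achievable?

Check high-value combinations within $16:
- A+F: cost 6+8=14, value 64+66=130
- A+B: cost 6+9=15, value 64+66=130
- A+D: cost 6+9=15, value 64+54=118
Best: 130 util.

130 util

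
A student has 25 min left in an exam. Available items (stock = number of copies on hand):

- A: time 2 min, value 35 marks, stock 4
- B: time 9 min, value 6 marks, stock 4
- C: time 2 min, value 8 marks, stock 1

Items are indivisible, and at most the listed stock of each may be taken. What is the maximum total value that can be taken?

154 marks

Top feasible selections:
- 4×A + 1×B + 1×C: time 19, value 154
- 4×A + 1×C: time 10, value 148
- 4×A + 1×B: time 17, value 146
Best: 154 marks.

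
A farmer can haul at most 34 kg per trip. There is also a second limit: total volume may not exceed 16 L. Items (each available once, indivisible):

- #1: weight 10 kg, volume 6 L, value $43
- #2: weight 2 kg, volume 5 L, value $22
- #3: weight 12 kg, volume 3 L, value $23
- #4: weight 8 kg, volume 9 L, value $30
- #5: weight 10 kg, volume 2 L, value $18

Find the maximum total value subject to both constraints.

Feasible sets respecting both limits:
- #1+#2+#3+#5: weight 34, volume 16, value 106
- #1+#2+#3: weight 24, volume 14, value 88
- #1+#3+#5: weight 32, volume 11, value 84
- #1+#2+#5: weight 22, volume 13, value 83
Best: $106.

$106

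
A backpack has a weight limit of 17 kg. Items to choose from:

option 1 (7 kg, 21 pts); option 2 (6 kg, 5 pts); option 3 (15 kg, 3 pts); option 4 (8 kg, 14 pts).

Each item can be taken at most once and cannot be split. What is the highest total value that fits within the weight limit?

35 pts

Check high-value combinations within 17 kg:
- option 1+option 4: weight 7+8=15, value 21+14=35
- option 1+option 2: weight 7+6=13, value 21+5=26
- option 1: weight 7, value 21
- option 2+option 4: weight 6+8=14, value 5+14=19
- option 4: weight 8, value 14
Best: 35 pts.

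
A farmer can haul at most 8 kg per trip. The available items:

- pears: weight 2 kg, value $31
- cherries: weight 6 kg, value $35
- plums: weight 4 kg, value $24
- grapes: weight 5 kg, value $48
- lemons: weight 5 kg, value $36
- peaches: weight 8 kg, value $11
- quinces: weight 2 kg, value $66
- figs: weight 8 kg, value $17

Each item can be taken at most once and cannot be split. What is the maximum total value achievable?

This is a 0/1 knapsack; check combinations near the capacity.
- pears+plums+quinces: weight 2+4+2=8, value 31+24+66=121
- grapes+quinces: weight 5+2=7, value 48+66=114
- lemons+quinces: weight 5+2=7, value 36+66=102
- cherries+quinces: weight 6+2=8, value 35+66=101
- pears+quinces: weight 2+2=4, value 31+66=97
Best: $121.

$121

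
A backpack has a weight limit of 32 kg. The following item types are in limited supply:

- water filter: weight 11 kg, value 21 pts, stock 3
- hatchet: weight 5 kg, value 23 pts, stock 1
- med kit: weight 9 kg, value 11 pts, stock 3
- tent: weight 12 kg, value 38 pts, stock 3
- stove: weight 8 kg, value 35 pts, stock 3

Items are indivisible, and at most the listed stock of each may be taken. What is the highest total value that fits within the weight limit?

128 pts

Top feasible selections:
- 1×hatchet + 3×stove: weight 29, value 128
- 1×water filter + 1×hatchet + 2×stove: weight 32, value 114
Best: 128 pts.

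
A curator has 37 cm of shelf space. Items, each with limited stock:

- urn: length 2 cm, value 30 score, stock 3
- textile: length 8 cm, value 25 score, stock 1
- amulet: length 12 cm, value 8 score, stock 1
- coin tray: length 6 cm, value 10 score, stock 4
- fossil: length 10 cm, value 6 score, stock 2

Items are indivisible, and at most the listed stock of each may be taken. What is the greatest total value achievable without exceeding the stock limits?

Best selections within length 37 and stock limits:
- 3×urn + 1×textile + 3×coin tray: length 32, value 145
- 3×urn + 1×textile + 2×coin tray + 1×fossil: length 36, value 141
- 3×urn + 1×textile + 2×coin tray: length 26, value 135
Best: 145 score.

145 score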